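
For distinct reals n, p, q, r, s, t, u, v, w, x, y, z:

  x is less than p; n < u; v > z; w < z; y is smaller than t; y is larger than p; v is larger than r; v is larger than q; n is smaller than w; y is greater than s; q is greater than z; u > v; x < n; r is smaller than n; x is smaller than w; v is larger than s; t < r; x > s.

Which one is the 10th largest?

p

Chaining the given pairs: s < x < p < y < t < r < n < w < z < q < v < u.
The 10th largest is p.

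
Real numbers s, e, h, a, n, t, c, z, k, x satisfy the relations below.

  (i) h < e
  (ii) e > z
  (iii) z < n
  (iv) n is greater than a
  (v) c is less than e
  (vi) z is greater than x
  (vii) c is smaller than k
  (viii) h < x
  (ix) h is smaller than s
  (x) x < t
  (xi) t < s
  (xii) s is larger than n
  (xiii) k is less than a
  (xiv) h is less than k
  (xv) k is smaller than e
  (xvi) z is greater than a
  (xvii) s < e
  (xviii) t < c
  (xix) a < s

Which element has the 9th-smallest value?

The consecutive relations fix a unique order: h < x < t < c < k < a < z < n < s < e.
The 9th smallest is s.

s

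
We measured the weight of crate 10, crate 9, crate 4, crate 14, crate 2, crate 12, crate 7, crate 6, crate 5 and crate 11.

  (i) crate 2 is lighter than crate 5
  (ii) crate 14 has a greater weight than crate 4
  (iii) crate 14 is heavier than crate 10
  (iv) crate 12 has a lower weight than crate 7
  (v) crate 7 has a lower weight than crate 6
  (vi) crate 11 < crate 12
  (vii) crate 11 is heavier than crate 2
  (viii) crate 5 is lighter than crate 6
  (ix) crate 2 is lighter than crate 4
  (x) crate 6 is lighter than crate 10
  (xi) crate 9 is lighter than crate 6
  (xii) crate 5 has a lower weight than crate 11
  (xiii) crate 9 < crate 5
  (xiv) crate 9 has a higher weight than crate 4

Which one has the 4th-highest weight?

crate 7

The consecutive relations fix a unique order: crate 2 < crate 4 < crate 9 < crate 5 < crate 11 < crate 12 < crate 7 < crate 6 < crate 10 < crate 14.
The 4th largest is crate 7.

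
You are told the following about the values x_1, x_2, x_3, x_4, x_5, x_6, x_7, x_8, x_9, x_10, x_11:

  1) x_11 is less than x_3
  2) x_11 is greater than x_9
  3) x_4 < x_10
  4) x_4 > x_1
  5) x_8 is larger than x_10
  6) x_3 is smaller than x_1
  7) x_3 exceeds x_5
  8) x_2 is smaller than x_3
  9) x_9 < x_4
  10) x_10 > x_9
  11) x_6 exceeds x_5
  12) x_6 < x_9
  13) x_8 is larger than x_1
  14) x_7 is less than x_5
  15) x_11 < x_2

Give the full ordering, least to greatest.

x_7 < x_5 < x_6 < x_9 < x_11 < x_2 < x_3 < x_1 < x_4 < x_10 < x_8

The consecutive links are each given: x_7 < x_5; x_5 < x_6; x_6 < x_9; x_9 < x_11; x_11 < x_2; x_2 < x_3; x_3 < x_1; x_1 < x_4; x_4 < x_10; x_10 < x_8.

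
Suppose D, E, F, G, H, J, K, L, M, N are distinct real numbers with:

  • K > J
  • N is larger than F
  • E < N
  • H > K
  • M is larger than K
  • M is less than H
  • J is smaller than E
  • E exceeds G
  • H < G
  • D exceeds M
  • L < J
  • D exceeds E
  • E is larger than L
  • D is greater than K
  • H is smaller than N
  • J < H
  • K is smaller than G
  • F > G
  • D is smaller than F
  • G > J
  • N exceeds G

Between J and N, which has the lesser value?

J

Chaining the given relations: J < K < M < H < G < E < D < F < N.
So J < N; J is the smaller of the two.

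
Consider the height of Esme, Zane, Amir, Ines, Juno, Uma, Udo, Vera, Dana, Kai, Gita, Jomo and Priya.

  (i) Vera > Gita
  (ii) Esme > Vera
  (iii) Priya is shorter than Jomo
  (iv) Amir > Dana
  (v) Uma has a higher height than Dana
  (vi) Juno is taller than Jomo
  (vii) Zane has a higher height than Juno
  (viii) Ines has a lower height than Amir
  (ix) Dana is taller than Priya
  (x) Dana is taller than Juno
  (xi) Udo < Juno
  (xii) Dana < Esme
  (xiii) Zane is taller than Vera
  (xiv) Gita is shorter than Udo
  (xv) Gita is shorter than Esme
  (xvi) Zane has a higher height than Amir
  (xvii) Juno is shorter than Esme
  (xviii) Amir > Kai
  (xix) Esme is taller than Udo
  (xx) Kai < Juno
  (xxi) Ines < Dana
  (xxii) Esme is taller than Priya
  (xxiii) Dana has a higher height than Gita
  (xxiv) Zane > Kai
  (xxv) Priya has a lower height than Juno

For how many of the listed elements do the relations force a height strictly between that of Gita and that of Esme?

Chaining upward from Gita reaches: Udo, Vera, Juno, Dana, Amir, Zane, Uma.
Chaining downward from Esme reaches: Udo, Vera, Priya, Jomo, Kai, Ines, Juno, Dana.
Strictly between Gita and Esme are those in both lists: Udo, Vera, Juno, Dana — 4 elements.

4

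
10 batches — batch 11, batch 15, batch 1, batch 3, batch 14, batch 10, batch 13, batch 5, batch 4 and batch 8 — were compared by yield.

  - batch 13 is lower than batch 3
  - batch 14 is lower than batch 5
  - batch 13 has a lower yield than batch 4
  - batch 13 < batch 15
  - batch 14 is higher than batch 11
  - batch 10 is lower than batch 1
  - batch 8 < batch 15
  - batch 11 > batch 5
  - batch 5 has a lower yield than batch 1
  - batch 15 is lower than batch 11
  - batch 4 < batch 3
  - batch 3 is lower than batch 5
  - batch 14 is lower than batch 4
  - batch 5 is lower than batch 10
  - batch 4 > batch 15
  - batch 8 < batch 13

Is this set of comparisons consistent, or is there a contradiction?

We have batch 5 < batch 11 stated directly, yet also batch 11 < batch 14 < batch 4 < batch 3 < batch 5 by chaining the others — so batch 11 < batch 5. Contradiction.

inconsistent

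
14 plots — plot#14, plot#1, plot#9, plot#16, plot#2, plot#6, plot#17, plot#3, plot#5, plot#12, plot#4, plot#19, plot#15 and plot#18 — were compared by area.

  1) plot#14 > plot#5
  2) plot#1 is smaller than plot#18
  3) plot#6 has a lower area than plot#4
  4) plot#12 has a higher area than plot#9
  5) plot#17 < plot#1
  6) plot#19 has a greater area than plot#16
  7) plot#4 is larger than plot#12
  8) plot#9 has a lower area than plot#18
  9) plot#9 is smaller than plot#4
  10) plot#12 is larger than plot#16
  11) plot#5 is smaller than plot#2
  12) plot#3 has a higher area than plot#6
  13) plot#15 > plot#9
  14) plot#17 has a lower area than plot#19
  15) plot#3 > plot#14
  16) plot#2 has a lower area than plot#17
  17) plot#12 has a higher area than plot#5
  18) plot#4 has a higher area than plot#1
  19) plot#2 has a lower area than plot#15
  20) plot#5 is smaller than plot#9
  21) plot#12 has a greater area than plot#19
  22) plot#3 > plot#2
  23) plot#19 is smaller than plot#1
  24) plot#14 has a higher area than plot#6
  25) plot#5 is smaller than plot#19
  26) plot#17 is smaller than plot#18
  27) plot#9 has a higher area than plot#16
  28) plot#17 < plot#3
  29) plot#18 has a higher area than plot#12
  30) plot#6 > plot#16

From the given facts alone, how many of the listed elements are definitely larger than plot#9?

From plot#9 the given relations immediately reach plot#15, plot#12, plot#18, plot#4.
No other element is forced above plot#9 by the given relations, so the count is 4.

4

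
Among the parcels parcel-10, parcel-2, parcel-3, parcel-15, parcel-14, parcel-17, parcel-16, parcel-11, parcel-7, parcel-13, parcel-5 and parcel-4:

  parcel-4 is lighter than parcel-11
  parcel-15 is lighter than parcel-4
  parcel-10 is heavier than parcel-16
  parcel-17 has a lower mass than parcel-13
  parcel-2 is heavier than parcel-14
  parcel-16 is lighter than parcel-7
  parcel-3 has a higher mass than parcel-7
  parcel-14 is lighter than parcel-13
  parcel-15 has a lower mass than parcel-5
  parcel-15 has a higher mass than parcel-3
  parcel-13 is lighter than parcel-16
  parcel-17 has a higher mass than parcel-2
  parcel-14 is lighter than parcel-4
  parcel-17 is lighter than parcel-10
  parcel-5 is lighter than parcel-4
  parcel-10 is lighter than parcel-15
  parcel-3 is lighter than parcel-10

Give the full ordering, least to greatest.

parcel-14 < parcel-2 < parcel-17 < parcel-13 < parcel-16 < parcel-7 < parcel-3 < parcel-10 < parcel-15 < parcel-5 < parcel-4 < parcel-11

The consecutive links are each given: parcel-14 < parcel-2; parcel-2 < parcel-17; parcel-17 < parcel-13; parcel-13 < parcel-16; parcel-16 < parcel-7; parcel-7 < parcel-3; parcel-3 < parcel-10; parcel-10 < parcel-15; parcel-15 < parcel-5; parcel-5 < parcel-4; parcel-4 < parcel-11.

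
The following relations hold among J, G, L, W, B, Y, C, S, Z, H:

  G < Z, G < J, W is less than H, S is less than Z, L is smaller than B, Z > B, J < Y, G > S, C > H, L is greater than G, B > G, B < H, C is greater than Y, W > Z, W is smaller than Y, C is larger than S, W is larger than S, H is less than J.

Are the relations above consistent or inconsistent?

The single ordering S < G < L < B < Z < W < H < J < Y < C satisfies every listed relation, so no contradiction arises.

consistent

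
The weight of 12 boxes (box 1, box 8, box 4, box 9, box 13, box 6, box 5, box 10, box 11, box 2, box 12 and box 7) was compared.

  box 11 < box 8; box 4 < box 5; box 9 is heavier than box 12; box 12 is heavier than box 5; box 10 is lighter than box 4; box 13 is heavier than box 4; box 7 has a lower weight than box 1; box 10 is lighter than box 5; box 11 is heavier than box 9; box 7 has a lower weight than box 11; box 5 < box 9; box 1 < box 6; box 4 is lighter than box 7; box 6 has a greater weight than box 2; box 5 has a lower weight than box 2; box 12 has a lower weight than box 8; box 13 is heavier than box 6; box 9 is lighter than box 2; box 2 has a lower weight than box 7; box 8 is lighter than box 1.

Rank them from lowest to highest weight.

box 10 < box 4 < box 5 < box 12 < box 9 < box 2 < box 7 < box 11 < box 8 < box 1 < box 6 < box 13

Nothing is placed below box 10, so it is least; from there box 10 < box 4; box 4 < box 5; box 5 < box 12; box 12 < box 9; box 9 < box 2; box 2 < box 7; box 7 < box 11; box 11 < box 8; box 8 < box 1; box 1 < box 6; box 6 < box 13, each given directly.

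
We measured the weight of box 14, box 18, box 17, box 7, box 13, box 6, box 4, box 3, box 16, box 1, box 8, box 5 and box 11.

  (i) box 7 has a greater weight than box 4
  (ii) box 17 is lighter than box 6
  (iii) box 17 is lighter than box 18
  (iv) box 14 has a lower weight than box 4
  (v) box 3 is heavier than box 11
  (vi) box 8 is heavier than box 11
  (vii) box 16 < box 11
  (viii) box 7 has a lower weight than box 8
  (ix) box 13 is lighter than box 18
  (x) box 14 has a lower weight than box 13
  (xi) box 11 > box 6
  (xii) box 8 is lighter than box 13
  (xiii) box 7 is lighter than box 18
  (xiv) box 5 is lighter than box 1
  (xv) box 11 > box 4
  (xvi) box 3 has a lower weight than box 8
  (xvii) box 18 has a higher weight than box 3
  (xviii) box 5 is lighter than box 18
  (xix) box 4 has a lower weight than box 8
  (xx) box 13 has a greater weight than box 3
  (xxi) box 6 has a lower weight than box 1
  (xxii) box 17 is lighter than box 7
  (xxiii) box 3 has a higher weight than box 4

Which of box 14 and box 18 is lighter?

Following the relations from box 14: box 14 < box 4 < box 11 < box 8 < box 13 < box 18.
So box 14 < box 18; box 14 is the lighter of the two.

box 14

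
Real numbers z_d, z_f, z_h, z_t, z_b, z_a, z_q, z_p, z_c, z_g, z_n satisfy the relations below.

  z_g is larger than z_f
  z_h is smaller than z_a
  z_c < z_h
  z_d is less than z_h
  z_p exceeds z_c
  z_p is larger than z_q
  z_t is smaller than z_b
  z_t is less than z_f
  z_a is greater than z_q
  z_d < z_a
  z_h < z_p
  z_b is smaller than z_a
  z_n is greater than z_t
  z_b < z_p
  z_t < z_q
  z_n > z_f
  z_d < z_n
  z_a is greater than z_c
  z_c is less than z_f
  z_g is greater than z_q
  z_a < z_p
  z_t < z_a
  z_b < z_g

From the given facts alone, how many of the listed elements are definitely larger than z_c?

Directly above z_c: z_f, z_h, z_a, z_p.
One step further: z_g, z_n (6 so far).
No other element is forced above z_c by the given relations, so the count is 6.

6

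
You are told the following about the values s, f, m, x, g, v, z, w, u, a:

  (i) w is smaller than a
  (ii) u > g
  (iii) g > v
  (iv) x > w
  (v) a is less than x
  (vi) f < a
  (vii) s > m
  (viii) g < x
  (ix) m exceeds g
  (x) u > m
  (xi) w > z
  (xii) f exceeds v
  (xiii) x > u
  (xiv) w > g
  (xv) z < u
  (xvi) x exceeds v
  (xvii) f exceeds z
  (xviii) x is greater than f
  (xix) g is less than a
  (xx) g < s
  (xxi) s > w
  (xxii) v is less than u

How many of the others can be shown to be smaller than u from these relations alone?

Directly below u: v, g, z, m.
No other element is forced below u by the given relations, so the count is 4.

4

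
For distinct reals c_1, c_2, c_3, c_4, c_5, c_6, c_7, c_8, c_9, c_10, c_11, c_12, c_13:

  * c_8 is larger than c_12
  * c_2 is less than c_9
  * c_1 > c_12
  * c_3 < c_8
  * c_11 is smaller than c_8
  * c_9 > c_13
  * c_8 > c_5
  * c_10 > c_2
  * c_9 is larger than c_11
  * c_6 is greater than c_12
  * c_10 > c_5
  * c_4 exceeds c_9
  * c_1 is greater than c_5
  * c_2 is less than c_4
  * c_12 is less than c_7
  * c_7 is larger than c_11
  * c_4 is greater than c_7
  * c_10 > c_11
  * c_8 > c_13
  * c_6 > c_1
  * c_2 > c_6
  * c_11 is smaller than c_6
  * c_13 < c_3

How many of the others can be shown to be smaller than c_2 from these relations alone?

Directly below c_2: c_6.
One step further: c_12, c_11, c_1 (4 so far).
One step further: c_5 (5 so far).
No other element is forced below c_2 by the given relations, so the count is 5.

5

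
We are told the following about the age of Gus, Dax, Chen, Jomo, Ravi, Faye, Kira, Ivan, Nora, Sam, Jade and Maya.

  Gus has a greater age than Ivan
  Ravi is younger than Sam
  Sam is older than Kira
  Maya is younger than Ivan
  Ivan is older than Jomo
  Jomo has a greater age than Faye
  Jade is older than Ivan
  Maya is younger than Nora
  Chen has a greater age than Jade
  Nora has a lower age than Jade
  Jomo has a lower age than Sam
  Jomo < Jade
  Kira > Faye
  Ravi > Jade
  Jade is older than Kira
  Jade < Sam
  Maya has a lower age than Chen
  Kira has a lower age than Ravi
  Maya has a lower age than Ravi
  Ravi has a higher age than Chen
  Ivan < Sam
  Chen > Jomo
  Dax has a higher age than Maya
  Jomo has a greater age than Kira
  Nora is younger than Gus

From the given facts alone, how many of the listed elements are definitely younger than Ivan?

4

Directly below Ivan: Maya, Jomo.
One step further: Faye, Kira (4 so far).
Nothing else is reachable below Ivan; 4 in all.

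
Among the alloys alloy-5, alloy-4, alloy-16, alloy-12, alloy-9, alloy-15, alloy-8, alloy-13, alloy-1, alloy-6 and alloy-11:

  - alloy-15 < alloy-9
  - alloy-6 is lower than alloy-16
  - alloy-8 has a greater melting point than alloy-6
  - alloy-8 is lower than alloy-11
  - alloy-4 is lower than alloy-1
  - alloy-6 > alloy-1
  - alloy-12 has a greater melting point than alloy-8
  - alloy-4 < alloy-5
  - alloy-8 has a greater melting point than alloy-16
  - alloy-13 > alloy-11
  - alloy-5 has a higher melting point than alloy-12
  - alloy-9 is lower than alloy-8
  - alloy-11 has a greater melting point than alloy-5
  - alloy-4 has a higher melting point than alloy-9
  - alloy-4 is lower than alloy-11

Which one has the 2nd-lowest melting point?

alloy-9

Piecing the relations together gives one ordering: alloy-15 < alloy-9 < alloy-4 < alloy-1 < alloy-6 < alloy-16 < alloy-8 < alloy-12 < alloy-5 < alloy-11 < alloy-13.
The 2nd smallest is alloy-9.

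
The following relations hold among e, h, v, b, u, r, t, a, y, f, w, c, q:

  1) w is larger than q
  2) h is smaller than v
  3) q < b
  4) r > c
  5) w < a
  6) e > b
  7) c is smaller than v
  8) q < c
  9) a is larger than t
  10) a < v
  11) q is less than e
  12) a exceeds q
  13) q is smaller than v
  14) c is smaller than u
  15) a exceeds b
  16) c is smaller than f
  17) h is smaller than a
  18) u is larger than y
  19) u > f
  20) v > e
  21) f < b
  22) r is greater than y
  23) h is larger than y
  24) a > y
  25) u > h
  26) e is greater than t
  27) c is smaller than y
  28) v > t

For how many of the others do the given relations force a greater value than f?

From f the given relations immediately reach b, u.
From those, a, e — 4 in total.
From those, v — 5 in total.
Nothing else is reachable above f; 5 in all.

5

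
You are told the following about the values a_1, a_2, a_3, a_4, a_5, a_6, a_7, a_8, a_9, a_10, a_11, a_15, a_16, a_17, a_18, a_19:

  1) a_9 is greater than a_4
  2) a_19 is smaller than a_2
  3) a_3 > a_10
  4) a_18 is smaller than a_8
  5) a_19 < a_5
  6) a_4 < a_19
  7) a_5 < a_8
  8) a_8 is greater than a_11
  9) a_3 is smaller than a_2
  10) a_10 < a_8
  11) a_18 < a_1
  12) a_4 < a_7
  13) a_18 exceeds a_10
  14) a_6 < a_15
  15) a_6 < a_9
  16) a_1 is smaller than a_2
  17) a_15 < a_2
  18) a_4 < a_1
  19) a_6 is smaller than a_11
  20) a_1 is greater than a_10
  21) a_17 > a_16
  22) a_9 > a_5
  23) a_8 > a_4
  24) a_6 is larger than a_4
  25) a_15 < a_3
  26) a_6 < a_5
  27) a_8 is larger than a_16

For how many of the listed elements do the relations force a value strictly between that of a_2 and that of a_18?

1

Chaining upward from a_18 reaches: a_8, a_1.
Chaining downward from a_2 reaches: a_4, a_10, a_19, a_6, a_15, a_1, a_3.
Strictly between a_18 and a_2 are those in both lists: a_1 — 1 element.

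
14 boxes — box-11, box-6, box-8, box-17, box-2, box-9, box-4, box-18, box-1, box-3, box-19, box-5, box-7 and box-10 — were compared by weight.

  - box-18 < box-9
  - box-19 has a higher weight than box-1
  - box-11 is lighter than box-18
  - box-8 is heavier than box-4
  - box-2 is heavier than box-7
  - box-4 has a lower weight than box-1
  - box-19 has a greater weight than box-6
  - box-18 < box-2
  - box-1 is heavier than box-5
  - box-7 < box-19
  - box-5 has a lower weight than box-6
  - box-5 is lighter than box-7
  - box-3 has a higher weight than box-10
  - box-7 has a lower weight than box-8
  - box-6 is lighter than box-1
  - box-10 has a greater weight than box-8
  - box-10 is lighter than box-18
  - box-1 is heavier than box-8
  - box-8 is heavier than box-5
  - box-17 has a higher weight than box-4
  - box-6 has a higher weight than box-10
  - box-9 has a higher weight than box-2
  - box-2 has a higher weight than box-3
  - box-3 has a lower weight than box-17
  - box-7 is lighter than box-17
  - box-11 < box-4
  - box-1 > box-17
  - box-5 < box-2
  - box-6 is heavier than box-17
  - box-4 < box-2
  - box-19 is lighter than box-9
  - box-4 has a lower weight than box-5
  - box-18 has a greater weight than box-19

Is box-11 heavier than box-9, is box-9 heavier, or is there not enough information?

box-9

Following the relations from box-11: box-11 < box-4 < box-5 < box-8 < box-10 < box-3 < box-17 < box-6 < box-1 < box-19 < box-18 < box-2 < box-9.
So box-9 is heavier.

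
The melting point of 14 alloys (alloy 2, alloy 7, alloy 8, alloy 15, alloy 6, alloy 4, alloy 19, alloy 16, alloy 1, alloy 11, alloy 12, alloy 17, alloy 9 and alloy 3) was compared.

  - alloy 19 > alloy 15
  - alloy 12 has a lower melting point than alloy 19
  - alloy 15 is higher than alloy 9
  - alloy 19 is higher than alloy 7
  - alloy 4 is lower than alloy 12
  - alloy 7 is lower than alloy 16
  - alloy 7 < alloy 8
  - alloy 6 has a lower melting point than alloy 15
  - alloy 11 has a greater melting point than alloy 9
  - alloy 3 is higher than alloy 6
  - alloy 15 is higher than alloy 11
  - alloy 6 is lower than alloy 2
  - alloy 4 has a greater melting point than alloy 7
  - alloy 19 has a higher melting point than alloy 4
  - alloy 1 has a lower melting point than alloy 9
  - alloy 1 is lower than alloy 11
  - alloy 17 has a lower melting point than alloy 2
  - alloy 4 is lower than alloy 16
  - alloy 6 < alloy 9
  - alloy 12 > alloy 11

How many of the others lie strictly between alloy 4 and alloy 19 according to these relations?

Chaining upward from alloy 4 reaches: alloy 12, alloy 16.
Chaining downward from alloy 19 reaches: alloy 1, alloy 6, alloy 7, alloy 9, alloy 11, alloy 12, alloy 15.
Strictly between alloy 4 and alloy 19 are those in both lists: alloy 12 — 1 element.

1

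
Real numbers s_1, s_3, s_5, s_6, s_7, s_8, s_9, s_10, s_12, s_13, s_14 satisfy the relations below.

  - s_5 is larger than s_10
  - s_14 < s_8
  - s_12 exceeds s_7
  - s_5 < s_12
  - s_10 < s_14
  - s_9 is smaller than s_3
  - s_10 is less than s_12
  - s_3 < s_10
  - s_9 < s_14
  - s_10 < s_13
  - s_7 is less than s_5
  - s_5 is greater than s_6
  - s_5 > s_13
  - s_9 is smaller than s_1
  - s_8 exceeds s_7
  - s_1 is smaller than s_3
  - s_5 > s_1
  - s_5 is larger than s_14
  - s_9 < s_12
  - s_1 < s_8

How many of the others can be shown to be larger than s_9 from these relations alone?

The elements the relations force above s_9 are s_1, s_3, s_10, s_14, s_13, s_8, s_5, s_12 — no chain reaches any other.
That is 8.

8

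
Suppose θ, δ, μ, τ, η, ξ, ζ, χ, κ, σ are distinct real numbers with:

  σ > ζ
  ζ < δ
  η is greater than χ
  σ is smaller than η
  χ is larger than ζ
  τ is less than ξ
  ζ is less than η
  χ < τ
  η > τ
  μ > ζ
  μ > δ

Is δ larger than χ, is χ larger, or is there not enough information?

undetermined

Following every chain through χ: above χ we get τ, η, ξ; below χ we get ζ.
δ is not reached, and no chain runs the other way from δ to χ.
So the given relations leave the order of χ and δ undetermined.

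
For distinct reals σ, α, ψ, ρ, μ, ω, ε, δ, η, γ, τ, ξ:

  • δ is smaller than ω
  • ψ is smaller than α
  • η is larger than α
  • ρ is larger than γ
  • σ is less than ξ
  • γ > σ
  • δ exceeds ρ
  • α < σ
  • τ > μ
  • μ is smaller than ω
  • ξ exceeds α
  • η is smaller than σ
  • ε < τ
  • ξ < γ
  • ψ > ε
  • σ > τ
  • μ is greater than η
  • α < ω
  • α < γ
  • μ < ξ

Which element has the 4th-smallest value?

η

Piecing the relations together gives one ordering: ε < ψ < α < η < μ < τ < σ < ξ < γ < ρ < δ < ω.
Counting 4 from the smallest end gives η.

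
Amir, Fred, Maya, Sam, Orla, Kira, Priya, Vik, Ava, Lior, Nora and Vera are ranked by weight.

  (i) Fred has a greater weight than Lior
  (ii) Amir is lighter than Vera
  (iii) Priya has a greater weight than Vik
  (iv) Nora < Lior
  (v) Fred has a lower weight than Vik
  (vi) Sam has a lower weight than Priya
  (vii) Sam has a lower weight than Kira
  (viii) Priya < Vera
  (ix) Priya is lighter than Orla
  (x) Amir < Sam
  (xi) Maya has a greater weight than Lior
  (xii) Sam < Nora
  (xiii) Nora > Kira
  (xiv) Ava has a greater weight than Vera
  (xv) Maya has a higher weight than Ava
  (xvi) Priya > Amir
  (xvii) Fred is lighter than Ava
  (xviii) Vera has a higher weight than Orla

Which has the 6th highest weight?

Piecing the relations together gives one ordering: Amir < Sam < Kira < Nora < Lior < Fred < Vik < Priya < Orla < Vera < Ava < Maya.
The 6th largest is Vik.

Vik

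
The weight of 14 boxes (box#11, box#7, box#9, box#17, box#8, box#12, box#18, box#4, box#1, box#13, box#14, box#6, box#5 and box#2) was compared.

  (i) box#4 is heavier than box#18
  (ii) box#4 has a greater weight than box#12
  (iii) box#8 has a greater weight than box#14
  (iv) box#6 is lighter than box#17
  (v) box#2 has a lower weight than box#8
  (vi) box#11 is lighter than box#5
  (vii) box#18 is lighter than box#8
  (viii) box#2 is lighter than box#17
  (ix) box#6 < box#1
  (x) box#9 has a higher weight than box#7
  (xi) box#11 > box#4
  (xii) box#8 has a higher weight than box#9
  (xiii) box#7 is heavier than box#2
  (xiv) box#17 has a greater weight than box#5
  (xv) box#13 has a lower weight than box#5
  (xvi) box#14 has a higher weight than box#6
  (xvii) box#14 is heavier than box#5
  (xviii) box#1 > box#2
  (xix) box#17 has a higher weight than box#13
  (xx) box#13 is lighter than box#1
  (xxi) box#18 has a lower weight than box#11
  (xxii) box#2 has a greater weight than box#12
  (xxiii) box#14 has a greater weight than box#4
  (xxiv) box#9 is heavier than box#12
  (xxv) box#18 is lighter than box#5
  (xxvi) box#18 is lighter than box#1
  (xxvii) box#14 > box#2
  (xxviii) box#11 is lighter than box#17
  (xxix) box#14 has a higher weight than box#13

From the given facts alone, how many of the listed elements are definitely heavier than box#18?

7

Directly above box#18: box#1, box#4, box#11, box#5, box#8.
One step further: box#14, box#17 (7 so far).
Nothing else is reachable above box#18; 7 in all.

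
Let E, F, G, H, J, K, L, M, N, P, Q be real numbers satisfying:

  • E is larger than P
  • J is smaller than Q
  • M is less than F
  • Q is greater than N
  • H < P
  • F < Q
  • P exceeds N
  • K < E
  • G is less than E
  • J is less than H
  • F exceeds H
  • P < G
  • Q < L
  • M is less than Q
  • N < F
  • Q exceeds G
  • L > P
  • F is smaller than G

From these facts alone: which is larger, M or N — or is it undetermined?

Following every chain through N: above N we get P, F, G, Q, E, L.
M is not reached, and no chain runs the other way from M to N.
So the given relations leave the order of N and M undetermined.

undetermined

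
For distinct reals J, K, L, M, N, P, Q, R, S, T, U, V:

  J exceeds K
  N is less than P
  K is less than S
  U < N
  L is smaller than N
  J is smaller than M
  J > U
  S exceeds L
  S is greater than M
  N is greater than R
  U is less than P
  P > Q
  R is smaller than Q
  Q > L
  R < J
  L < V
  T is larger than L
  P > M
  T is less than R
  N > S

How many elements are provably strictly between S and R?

Chaining upward from R reaches: Q, J, M, N, P.
Chaining downward from S reaches: L, T, U, K, J, M.
Strictly between R and S are those in both lists: J, M — 2 elements.

2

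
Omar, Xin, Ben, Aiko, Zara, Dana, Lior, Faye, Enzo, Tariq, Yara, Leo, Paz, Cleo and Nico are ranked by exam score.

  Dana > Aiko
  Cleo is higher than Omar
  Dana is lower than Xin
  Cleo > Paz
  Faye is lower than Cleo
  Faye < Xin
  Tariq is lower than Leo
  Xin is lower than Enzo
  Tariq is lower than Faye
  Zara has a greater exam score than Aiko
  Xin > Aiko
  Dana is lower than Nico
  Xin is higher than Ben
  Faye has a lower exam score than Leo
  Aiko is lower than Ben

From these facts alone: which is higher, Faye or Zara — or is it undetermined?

undetermined

Following every chain through Faye: above Faye we get Cleo, Leo, Xin, Enzo; below Faye we get Tariq.
Zara is not reached, and no chain runs the other way from Zara to Faye.
So the given relations leave the order of Faye and Zara undetermined.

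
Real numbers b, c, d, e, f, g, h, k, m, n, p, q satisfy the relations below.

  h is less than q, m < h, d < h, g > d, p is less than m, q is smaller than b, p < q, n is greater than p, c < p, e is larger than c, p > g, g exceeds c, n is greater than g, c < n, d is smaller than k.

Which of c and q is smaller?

c < g and g < p give c < p.
Then p < m extends the chain to m.
Then m < h extends the chain to h.
Then h < q extends the chain to q.
So c < q; c is the smaller of the two.

c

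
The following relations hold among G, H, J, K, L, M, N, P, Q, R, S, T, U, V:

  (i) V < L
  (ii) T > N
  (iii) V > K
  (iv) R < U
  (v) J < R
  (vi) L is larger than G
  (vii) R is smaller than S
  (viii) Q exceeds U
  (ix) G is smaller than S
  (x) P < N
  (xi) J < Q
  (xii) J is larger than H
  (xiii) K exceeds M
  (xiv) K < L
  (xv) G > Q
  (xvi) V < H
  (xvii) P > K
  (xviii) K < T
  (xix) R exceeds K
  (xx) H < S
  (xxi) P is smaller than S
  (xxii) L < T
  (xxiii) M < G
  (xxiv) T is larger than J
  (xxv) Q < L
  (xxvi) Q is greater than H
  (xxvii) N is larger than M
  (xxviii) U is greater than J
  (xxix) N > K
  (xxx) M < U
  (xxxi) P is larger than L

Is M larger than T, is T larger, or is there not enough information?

T

Chaining the given relations: M < K < V < H < J < R < U < Q < G < L < P < N < T.
So T is larger.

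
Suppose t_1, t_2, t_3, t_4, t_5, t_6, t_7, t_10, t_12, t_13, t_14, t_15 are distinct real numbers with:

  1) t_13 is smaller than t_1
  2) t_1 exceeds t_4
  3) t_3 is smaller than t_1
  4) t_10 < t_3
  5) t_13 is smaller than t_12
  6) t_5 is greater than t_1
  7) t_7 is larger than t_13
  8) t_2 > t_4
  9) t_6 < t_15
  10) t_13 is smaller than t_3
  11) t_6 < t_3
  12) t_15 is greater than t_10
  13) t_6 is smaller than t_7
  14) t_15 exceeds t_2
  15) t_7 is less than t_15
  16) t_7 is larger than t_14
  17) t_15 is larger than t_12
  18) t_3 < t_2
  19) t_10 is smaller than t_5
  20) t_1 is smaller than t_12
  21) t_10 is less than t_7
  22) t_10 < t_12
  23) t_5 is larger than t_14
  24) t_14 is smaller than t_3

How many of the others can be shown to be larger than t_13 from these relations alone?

7

The elements the relations force above t_13 are t_7, t_3, t_1, t_12, t_2, t_15, t_5 — no chain reaches any other.
That is 7.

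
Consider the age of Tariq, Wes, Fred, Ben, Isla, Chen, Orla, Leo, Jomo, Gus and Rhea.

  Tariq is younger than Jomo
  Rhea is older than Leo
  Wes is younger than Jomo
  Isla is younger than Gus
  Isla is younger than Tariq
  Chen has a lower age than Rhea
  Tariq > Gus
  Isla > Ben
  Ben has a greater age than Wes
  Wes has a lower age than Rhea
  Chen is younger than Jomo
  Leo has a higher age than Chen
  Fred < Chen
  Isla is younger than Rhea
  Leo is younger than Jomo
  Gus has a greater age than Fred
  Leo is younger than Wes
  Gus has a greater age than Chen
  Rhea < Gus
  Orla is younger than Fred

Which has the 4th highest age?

The consecutive relations fix a unique order: Orla < Fred < Chen < Leo < Wes < Ben < Isla < Rhea < Gus < Tariq < Jomo.
Counting 4 from the largest end gives Rhea.

Rhea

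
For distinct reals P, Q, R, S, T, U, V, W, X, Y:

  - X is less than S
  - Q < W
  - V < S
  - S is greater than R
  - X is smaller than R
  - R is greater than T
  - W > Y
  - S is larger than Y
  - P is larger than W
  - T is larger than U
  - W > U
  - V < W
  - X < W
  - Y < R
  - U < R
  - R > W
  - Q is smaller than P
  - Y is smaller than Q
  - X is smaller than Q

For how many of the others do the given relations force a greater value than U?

5

Directly above U: W, T, R.
One step further: P, S (5 so far).
No other element is forced above U by the given relations, so the count is 5.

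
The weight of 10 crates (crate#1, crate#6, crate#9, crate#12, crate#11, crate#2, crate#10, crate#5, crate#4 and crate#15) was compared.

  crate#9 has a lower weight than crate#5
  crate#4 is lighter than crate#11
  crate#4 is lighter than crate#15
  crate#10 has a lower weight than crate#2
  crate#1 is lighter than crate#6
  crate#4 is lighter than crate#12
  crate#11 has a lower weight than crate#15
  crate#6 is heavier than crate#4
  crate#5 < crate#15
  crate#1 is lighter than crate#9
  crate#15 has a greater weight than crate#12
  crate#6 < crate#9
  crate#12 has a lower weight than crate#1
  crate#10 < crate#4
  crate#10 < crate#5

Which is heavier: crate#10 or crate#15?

crate#10 < crate#4 < crate#12 < crate#1 < crate#6 < crate#9 < crate#5 < crate#15, by transitivity through crate#4, crate#12, crate#1, crate#6, crate#9, crate#5.
So crate#10 < crate#15; crate#15 is the heavier of the two.

crate#15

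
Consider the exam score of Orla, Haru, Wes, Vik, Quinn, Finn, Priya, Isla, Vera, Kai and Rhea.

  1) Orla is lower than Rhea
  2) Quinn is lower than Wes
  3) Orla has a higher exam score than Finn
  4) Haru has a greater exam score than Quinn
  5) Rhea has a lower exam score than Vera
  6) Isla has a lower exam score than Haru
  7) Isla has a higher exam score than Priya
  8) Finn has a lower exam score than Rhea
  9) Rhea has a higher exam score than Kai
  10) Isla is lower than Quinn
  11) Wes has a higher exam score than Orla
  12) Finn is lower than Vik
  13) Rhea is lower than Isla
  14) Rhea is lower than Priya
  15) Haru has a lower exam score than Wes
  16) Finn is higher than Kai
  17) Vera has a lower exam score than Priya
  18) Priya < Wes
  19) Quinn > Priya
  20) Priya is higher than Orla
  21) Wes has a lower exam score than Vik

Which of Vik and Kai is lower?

Kai

Kai < Finn and Finn < Orla give Kai < Orla.
With Orla < Rhea: Kai < Finn < Orla < Rhea.
With Rhea < Vera: Kai < Finn < Orla < Rhea < Vera.
With Vera < Priya: Kai < Finn < Orla < Rhea < Vera < Priya.
Then Priya < Isla extends the chain to Isla.
Then Isla < Quinn extends the chain to Quinn.
With Quinn < Haru: Kai < Finn < Orla < Rhea < Vera < Priya < Isla < Quinn < Haru.
Then Haru < Wes extends the chain to Wes.
With Wes < Vik: Kai < Finn < Orla < Rhea < Vera < Priya < Isla < Quinn < Haru < Wes < Vik.
So Kai < Vik; Kai is the lower of the two.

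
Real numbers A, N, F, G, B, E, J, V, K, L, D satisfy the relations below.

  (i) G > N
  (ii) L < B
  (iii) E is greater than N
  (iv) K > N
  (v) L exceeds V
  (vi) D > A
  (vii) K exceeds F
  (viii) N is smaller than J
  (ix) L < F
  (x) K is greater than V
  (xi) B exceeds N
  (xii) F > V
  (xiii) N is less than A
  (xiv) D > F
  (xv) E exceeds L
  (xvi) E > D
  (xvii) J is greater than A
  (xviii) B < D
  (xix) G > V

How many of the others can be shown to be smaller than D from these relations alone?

Directly below D: A, F, B.
One step further: N, V, L (6 so far).
Nothing else is reachable below D; 6 in all.

6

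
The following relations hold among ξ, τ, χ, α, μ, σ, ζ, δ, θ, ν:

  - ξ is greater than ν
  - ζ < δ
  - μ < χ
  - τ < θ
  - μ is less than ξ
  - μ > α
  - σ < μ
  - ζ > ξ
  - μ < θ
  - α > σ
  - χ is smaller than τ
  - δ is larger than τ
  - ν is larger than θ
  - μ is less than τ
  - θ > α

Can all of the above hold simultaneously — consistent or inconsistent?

The single ordering σ < α < μ < χ < τ < θ < ν < ξ < ζ < δ satisfies every listed relation, so no contradiction arises.

consistent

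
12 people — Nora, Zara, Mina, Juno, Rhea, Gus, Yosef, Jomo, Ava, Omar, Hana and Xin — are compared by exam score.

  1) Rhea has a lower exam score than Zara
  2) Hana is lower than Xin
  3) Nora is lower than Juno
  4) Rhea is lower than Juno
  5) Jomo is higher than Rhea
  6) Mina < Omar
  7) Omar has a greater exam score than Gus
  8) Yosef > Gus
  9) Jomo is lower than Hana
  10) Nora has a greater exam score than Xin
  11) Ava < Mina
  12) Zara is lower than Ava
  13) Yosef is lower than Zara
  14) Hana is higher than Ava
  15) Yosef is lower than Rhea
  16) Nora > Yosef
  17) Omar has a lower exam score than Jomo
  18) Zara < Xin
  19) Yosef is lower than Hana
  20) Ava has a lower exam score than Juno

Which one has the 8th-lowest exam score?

Jomo

The consecutive relations fix a unique order: Gus < Yosef < Rhea < Zara < Ava < Mina < Omar < Jomo < Hana < Xin < Nora < Juno.
The 8th smallest is Jomo.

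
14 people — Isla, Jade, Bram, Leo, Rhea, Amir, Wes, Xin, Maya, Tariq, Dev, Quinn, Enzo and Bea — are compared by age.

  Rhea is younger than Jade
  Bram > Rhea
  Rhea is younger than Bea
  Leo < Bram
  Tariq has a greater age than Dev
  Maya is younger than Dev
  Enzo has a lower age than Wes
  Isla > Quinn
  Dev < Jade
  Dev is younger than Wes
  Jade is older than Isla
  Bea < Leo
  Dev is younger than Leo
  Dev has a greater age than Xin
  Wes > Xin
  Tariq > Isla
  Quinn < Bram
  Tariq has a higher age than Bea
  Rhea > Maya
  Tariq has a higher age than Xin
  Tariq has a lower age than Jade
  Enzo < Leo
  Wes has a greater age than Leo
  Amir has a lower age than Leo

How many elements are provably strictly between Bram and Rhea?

The relations place Rhea below Bram. An element lies strictly between them when it is forced above Rhea and also forced below Bram.
Above Rhea: {Bea, Leo, Wes, Tariq, Jade}. Below Bram: {Amir, Quinn, Maya, Xin, Bea, Dev, Enzo, Leo}.
Intersection: {Bea, Leo} — 2.

2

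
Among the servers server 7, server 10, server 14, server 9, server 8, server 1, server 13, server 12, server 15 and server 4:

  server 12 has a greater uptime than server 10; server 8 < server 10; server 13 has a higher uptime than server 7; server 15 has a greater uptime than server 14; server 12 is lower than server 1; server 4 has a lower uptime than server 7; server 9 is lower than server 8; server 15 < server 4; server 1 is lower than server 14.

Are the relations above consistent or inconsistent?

consistent

Every relation is compatible with server 9 < server 8 < server 10 < server 12 < server 1 < server 14 < server 15 < server 4 < server 7 < server 13; the set is consistent.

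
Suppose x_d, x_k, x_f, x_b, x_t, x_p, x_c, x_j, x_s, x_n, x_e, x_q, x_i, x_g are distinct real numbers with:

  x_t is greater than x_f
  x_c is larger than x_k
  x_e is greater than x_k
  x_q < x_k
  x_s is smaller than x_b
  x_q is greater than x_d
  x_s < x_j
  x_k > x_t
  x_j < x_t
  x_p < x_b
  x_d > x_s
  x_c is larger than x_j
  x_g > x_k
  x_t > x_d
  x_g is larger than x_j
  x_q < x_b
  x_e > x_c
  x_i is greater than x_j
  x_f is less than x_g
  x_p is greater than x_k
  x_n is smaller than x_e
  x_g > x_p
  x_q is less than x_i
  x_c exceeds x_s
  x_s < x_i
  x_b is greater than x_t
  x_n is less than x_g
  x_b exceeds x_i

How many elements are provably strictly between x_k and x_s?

4

Chaining upward from x_s reaches: x_j, x_d, x_q, x_t, x_p, x_i, x_b, x_c, x_e, x_g.
Chaining downward from x_k reaches: x_j, x_d, x_q, x_f, x_t.
Strictly between x_s and x_k are those in both lists: x_j, x_d, x_q, x_t — 4 elements.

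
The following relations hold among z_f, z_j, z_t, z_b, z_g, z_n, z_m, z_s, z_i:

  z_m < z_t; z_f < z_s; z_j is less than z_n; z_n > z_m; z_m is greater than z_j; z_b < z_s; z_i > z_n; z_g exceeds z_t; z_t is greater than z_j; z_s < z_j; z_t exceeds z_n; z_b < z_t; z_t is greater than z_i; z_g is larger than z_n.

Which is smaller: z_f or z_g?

z_f < z_s and z_s < z_j give z_f < z_j.
With z_j < z_m: z_f < z_s < z_j < z_m.
With z_m < z_n: z_f < z_s < z_j < z_m < z_n.
With z_n < z_i: z_f < z_s < z_j < z_m < z_n < z_i.
Then z_i < z_t extends the chain to z_t.
Then z_t < z_g extends the chain to z_g.
So z_f < z_g; z_f is the smaller of the two.

z_f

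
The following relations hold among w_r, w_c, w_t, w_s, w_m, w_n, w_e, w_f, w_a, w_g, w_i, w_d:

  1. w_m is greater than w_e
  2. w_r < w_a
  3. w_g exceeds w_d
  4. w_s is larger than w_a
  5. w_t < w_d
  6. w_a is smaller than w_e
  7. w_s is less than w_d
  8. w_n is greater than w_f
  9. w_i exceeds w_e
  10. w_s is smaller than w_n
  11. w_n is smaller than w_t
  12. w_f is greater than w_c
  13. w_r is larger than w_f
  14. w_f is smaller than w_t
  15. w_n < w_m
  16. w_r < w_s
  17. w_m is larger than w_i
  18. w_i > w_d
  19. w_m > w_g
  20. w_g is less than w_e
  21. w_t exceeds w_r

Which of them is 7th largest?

w_n

Piecing the relations together gives one ordering: w_c < w_f < w_r < w_a < w_s < w_n < w_t < w_d < w_g < w_e < w_i < w_m.
Counting 7 from the largest end gives w_n.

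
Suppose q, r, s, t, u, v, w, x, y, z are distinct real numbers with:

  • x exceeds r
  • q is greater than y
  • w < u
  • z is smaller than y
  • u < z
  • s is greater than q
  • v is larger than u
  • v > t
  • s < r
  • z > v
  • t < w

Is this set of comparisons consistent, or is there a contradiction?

consistent

Every relation is compatible with t < w < u < v < z < y < q < s < r < x; the set is consistent.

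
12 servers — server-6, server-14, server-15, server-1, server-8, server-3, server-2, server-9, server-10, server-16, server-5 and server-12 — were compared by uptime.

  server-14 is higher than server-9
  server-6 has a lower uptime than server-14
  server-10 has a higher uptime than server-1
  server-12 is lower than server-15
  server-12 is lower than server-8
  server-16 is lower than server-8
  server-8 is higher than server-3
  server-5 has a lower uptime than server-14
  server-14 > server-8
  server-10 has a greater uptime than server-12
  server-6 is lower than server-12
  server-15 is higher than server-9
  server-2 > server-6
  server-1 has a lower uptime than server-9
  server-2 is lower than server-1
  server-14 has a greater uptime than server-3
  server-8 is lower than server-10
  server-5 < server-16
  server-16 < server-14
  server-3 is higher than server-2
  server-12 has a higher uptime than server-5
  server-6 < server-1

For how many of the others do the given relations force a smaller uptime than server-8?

6

From server-8 the given relations immediately reach server-16, server-12, server-3.
From those, server-5, server-6, server-2 — 6 in total.
Nothing else is reachable below server-8; 6 in all.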